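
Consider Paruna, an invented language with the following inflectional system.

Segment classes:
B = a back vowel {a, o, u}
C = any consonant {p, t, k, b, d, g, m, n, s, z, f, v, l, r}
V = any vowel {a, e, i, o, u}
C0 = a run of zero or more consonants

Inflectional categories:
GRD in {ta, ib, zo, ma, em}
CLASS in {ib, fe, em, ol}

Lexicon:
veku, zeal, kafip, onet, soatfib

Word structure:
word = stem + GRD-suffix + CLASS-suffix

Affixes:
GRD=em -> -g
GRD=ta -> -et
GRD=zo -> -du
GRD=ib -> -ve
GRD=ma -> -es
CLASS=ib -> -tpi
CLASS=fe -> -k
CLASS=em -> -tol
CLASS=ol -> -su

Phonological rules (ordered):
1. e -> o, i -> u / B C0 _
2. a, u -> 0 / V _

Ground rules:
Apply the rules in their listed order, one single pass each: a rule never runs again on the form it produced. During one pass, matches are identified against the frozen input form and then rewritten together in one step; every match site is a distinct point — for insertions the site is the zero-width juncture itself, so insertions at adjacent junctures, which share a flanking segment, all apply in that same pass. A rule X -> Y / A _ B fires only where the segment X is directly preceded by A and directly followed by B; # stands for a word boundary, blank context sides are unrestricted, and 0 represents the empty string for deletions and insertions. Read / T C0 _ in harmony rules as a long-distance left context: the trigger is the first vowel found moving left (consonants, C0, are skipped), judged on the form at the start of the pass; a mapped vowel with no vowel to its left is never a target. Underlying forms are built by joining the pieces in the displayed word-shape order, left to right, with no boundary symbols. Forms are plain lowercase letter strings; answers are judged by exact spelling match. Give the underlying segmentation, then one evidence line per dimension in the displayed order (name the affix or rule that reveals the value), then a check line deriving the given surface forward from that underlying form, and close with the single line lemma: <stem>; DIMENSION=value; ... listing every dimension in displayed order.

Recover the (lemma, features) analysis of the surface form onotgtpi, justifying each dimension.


underlying: onet-g-tpi
GRD=em - signalled by the affix -g
CLASS=ib - signalled by the affix -tpi
check: onetgtpi -> onotgtpi -> onotgtpi
lemma: onet; GRD=em; CLASS=ib


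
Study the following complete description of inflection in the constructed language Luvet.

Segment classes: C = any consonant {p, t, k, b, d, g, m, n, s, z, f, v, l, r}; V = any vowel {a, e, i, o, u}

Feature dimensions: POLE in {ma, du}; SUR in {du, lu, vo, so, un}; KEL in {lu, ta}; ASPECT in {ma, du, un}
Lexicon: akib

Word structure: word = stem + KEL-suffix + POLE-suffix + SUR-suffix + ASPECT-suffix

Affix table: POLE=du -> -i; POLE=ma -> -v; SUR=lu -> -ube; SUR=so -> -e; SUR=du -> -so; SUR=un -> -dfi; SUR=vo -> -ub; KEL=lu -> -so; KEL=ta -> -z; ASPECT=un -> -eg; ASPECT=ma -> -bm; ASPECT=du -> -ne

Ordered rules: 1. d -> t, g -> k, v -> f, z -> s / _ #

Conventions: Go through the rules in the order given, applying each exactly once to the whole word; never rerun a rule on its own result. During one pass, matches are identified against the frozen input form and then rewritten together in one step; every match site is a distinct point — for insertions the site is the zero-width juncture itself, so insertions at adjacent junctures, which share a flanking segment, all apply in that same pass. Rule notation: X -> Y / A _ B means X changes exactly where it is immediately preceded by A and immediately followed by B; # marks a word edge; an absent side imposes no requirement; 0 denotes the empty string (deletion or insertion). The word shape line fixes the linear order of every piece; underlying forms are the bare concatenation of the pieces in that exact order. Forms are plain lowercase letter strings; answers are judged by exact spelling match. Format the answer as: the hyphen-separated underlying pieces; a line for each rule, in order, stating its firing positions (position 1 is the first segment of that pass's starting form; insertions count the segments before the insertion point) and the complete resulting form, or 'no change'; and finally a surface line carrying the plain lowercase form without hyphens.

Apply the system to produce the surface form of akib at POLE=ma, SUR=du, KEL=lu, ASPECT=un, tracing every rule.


underlying: akib-so-v-so-eg
1. d -> t, g -> k, v -> f, z -> s / _ #: fires at position(s) 11: akibsovsoek
surface: akibsovsoek


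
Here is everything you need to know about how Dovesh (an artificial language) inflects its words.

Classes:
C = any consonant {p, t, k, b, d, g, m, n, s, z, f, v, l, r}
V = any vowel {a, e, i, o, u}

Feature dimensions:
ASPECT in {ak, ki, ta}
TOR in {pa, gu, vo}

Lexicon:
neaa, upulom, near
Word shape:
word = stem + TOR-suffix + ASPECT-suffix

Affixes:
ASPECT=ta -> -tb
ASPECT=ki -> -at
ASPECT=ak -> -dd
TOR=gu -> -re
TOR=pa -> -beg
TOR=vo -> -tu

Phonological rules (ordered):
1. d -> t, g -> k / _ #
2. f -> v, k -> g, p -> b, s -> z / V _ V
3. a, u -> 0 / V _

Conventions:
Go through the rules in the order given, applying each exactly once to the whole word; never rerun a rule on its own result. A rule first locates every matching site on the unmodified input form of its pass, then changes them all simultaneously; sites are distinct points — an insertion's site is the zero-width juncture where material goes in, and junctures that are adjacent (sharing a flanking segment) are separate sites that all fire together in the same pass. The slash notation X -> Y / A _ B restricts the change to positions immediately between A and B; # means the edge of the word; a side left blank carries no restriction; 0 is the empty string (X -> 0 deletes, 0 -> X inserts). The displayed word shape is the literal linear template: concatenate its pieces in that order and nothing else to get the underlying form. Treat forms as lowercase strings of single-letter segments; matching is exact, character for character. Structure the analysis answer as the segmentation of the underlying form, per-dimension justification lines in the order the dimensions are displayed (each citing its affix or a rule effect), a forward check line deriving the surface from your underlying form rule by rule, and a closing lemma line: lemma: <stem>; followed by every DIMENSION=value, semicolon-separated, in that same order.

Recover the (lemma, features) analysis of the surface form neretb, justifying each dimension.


underlying: neaa-re-tb
ASPECT=ta - signalled by the affix -tb
TOR=gu - signalled by the affix -re
check: neaaretb -> neaaretb -> neaaretb -> neretb
lemma: neaa; ASPECT=ta; TOR=gu


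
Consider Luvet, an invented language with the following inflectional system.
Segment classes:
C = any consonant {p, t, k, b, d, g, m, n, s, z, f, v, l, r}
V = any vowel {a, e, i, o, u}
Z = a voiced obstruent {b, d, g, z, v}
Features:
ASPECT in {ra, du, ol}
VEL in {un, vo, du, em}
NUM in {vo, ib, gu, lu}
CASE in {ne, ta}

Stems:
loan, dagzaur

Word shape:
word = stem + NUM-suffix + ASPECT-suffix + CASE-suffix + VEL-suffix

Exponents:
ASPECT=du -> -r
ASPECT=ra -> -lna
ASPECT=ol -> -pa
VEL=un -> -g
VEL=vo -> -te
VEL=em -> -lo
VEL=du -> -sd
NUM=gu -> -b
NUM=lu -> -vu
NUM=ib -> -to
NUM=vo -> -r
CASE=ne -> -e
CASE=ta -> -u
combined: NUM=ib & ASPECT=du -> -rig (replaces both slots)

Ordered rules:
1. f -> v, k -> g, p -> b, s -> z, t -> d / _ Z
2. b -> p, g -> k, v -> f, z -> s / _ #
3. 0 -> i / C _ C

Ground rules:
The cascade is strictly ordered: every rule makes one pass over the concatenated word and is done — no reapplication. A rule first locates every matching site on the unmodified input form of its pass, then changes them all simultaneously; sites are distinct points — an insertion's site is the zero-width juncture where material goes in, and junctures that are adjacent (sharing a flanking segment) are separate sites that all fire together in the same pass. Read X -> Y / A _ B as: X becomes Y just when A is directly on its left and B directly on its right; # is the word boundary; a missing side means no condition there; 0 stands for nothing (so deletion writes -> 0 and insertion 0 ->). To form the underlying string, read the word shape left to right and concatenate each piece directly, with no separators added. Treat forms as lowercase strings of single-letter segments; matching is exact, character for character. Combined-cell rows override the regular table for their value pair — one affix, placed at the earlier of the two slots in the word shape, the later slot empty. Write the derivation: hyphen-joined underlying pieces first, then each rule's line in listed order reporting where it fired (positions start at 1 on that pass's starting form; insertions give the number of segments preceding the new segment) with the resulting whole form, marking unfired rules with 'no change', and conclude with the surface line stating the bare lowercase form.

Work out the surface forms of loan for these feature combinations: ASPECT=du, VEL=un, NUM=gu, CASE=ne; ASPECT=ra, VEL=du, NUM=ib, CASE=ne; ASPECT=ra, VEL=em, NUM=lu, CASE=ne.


cell ASPECT=du, VEL=un, NUM=gu, CASE=ne:
underlying: loan-b-r-e-g
1. f -> v, k -> g, p -> b, s -> z, t -> d / _ Z: no change
2. b -> p, g -> k, v -> f, z -> s / _ #: fires at position(s) 8: loanbrek
3. 0 -> i / C _ C: inserts after position(s) 4, 5: loanibirek
surface: loanibirek

cell ASPECT=ra, VEL=du, NUM=ib, CASE=ne:
underlying: loan-to-lna-e-sd
1. f -> v, k -> g, p -> b, s -> z, t -> d / _ Z: fires at position(s) 11: loantolnaezd
2. b -> p, g -> k, v -> f, z -> s / _ #: no change
3. 0 -> i / C _ C: inserts after position(s) 4, 7, 11: loanitolinaezid
surface: loanitolinaezid

cell ASPECT=ra, VEL=em, NUM=lu, CASE=ne:
underlying: loan-vu-lna-e-lo
1. f -> v, k -> g, p -> b, s -> z, t -> d / _ Z: no change
2. b -> p, g -> k, v -> f, z -> s / _ #: no change
3. 0 -> i / C _ C: inserts after position(s) 4, 7: loanivulinaelo
surface: loanivulinaelo


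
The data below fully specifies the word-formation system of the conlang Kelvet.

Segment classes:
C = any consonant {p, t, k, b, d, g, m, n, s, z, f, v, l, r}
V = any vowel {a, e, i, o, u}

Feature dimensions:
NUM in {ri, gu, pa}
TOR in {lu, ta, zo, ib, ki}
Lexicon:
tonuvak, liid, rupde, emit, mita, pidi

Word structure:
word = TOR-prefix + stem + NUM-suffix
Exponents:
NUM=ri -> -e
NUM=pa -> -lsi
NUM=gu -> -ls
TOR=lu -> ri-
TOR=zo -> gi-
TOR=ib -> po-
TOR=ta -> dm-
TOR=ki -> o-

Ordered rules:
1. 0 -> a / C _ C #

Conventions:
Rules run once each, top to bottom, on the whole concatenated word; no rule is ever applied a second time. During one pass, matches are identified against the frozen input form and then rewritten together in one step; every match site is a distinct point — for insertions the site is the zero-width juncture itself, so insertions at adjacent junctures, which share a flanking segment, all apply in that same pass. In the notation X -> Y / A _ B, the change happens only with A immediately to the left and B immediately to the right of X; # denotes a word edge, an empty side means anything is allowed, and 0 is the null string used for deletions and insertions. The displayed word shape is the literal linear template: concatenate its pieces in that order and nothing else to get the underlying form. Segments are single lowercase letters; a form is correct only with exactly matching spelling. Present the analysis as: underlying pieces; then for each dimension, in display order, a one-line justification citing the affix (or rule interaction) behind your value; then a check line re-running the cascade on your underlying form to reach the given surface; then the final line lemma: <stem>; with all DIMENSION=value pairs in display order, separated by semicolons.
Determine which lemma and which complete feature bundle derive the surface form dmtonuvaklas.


underlying: dm-tonuvak-ls
NUM=gu - signalled by the affix -ls
TOR=ta - signalled by the affix dm-
check: dmtonuvakls -> dmtonuvaklas
lemma: tonuvak; NUM=gu; TOR=ta


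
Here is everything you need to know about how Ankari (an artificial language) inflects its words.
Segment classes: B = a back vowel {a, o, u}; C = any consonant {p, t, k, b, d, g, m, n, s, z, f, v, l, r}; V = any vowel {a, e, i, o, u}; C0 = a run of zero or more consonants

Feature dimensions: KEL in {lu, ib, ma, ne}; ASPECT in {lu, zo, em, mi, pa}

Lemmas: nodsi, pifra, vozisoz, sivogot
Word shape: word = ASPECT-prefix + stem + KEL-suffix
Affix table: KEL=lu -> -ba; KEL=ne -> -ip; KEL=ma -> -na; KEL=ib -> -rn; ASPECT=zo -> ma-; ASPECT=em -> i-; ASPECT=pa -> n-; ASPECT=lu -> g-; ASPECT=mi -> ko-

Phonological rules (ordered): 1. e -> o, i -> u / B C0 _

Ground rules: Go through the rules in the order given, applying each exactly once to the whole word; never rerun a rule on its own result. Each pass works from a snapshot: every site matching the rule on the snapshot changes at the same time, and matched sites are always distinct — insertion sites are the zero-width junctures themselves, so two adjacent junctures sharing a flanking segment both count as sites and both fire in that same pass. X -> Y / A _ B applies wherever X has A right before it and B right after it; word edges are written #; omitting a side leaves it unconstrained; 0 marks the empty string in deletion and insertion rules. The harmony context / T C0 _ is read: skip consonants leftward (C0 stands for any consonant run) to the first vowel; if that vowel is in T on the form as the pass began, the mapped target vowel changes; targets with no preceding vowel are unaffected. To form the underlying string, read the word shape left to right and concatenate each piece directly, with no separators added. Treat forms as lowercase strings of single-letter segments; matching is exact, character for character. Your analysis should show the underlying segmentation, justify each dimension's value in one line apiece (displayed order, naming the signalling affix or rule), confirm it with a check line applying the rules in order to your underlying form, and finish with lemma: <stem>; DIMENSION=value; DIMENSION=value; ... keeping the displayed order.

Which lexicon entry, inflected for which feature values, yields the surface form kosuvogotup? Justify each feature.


underlying: ko-sivogot-ip
KEL=ne - signalled by the affix -ip
ASPECT=mi - signalled by the affix ko-
check: kosivogotip -> kosuvogotup
lemma: sivogot; KEL=ne; ASPECT=mi


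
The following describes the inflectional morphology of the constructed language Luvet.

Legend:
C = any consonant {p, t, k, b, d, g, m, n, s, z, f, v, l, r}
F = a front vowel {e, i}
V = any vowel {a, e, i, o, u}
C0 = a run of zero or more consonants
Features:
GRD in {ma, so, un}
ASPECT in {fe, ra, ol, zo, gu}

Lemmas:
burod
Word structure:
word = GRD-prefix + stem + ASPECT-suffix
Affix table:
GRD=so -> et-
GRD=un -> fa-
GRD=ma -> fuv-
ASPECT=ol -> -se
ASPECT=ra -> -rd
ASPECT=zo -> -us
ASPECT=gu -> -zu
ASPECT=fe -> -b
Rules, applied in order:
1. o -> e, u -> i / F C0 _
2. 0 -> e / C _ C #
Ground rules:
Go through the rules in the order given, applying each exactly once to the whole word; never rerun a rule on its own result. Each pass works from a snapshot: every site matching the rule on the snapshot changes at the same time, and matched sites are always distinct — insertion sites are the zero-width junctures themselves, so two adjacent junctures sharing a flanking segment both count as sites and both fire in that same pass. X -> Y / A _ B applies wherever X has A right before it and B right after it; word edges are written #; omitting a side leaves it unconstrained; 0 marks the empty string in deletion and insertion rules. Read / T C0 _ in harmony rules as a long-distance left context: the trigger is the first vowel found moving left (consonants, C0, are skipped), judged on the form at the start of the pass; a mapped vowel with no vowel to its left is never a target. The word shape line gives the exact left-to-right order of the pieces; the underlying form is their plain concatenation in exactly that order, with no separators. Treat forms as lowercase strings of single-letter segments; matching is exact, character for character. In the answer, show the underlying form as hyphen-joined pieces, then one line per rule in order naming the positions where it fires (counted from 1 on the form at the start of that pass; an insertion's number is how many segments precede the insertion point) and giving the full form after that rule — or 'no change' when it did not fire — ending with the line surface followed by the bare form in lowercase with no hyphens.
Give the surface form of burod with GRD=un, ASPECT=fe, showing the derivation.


underlying: fa-burod-b
1. o -> e, u -> i / F C0 _: no change
2. 0 -> e / C _ C #: inserts after position(s) 7: faburodeb
surface: faburodeb


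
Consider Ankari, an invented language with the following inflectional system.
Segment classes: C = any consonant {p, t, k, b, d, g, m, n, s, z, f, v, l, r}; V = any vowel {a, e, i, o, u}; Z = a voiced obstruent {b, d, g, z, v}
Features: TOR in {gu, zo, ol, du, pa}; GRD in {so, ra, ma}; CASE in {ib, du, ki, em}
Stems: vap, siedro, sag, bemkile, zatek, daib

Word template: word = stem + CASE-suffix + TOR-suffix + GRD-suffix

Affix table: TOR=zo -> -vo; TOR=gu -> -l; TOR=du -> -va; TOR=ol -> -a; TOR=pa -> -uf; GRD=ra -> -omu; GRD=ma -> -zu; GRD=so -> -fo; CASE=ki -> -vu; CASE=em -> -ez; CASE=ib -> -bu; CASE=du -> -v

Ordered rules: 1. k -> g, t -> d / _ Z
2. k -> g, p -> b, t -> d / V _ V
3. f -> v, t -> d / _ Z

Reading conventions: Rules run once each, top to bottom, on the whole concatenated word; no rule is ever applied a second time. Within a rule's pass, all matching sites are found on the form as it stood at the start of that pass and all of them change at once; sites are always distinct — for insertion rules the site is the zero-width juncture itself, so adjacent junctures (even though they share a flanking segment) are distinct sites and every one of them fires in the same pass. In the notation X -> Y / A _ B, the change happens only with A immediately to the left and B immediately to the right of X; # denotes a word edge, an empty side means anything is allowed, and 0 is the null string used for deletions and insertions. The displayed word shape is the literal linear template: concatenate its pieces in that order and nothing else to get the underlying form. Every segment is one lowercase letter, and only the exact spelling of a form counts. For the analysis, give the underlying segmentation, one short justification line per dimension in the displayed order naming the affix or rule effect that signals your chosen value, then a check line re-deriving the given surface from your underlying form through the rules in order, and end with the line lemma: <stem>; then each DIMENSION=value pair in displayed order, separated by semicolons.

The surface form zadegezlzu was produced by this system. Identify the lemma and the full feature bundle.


underlying: zatek-ez-l-zu
TOR=gu - signalled by the affix -l
GRD=ma - signalled by the affix -zu
CASE=em - signalled by the affix -ez
check: zatekezlzu -> zatekezlzu -> zadegezlzu -> zadegezlzu
lemma: zatek; TOR=gu; GRD=ma; CASE=em


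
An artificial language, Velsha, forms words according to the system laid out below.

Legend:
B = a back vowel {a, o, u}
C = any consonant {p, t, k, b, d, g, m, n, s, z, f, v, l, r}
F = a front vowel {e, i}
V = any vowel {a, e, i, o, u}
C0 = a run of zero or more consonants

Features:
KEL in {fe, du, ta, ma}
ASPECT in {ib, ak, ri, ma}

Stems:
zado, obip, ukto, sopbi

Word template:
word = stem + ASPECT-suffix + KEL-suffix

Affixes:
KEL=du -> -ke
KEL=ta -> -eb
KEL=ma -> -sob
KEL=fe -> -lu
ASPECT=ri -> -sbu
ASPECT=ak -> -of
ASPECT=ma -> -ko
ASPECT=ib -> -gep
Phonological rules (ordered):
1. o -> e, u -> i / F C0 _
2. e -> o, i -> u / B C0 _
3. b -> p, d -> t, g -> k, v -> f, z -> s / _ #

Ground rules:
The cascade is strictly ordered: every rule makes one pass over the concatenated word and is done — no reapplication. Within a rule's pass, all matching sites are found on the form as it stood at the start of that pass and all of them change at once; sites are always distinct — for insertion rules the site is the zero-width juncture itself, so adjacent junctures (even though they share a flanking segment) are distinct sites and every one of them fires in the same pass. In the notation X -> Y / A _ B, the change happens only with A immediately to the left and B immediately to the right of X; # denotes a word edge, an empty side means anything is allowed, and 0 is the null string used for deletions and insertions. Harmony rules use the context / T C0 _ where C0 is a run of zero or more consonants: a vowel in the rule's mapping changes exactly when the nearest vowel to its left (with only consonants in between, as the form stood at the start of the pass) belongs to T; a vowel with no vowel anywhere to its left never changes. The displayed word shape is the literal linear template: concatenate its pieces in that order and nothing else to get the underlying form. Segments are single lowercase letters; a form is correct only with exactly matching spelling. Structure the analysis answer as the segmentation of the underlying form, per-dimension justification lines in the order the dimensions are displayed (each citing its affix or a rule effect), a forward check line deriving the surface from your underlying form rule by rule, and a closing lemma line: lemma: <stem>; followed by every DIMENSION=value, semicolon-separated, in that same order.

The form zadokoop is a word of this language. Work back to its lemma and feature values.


underlying: zado-ko-eb
KEL=ta - signalled by the affix -eb
ASPECT=ma - signalled by the affix -ko
check: zadokoeb -> zadokoeb -> zadokoob -> zadokoop
lemma: zado; KEL=ta; ASPECT=ma


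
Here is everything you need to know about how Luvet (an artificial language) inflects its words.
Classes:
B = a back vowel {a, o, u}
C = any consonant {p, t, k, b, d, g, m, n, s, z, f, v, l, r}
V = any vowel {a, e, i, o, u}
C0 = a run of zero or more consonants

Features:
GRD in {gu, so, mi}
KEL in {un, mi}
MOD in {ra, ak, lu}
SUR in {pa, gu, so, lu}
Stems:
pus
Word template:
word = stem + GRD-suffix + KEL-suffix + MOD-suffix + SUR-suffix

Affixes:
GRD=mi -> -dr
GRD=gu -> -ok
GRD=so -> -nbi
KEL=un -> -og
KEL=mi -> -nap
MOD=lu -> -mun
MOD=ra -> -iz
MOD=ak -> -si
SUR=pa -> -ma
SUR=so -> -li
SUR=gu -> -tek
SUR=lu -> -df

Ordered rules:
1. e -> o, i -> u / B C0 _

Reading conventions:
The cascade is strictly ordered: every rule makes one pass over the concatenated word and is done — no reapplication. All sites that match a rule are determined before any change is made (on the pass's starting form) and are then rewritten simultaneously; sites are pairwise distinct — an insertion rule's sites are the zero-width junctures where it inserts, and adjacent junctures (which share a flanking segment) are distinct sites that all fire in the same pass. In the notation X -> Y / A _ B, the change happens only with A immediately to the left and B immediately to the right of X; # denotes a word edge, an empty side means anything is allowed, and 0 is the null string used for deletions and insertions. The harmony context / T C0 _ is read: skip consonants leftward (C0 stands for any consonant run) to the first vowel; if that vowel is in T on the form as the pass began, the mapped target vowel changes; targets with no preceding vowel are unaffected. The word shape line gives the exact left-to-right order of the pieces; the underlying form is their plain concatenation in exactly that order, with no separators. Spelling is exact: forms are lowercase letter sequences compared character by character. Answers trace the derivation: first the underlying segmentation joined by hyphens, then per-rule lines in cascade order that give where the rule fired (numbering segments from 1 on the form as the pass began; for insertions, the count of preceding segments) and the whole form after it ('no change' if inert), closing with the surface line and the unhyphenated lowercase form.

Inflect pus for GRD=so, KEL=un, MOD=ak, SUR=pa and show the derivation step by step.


underlying: pus-nbi-og-si-ma
1. e -> o, i -> u / B C0 _: fires at position(s) 6, 10: pusnbuogsuma
surface: pusnbuogsuma


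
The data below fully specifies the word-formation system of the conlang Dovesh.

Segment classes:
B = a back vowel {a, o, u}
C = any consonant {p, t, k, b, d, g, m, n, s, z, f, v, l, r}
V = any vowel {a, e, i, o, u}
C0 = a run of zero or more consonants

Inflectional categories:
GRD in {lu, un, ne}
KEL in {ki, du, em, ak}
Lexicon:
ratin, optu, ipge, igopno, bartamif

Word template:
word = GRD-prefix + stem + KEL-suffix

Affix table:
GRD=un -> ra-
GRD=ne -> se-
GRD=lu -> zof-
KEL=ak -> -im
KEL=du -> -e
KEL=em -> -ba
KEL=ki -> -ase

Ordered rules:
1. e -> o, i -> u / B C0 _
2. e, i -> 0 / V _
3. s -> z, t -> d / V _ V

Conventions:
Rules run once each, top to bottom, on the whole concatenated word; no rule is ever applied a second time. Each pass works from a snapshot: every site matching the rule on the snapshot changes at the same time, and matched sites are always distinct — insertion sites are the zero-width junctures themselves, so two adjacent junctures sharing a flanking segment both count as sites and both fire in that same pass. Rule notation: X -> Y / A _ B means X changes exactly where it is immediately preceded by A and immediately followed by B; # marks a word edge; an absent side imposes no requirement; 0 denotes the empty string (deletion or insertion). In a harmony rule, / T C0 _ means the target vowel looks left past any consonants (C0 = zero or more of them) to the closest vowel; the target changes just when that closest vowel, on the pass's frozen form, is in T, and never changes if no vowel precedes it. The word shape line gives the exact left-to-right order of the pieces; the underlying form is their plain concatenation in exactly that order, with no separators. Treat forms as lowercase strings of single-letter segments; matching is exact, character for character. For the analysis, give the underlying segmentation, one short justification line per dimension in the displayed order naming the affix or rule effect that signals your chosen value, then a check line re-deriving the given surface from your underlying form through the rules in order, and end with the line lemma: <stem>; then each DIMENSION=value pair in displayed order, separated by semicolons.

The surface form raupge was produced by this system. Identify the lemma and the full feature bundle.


underlying: ra-ipge-e
GRD=un - signalled by the affix ra-
KEL=du - signalled by the affix -e
check: raipgee -> raupgee -> raupge -> raupge
lemma: ipge; GRD=un; KEL=du


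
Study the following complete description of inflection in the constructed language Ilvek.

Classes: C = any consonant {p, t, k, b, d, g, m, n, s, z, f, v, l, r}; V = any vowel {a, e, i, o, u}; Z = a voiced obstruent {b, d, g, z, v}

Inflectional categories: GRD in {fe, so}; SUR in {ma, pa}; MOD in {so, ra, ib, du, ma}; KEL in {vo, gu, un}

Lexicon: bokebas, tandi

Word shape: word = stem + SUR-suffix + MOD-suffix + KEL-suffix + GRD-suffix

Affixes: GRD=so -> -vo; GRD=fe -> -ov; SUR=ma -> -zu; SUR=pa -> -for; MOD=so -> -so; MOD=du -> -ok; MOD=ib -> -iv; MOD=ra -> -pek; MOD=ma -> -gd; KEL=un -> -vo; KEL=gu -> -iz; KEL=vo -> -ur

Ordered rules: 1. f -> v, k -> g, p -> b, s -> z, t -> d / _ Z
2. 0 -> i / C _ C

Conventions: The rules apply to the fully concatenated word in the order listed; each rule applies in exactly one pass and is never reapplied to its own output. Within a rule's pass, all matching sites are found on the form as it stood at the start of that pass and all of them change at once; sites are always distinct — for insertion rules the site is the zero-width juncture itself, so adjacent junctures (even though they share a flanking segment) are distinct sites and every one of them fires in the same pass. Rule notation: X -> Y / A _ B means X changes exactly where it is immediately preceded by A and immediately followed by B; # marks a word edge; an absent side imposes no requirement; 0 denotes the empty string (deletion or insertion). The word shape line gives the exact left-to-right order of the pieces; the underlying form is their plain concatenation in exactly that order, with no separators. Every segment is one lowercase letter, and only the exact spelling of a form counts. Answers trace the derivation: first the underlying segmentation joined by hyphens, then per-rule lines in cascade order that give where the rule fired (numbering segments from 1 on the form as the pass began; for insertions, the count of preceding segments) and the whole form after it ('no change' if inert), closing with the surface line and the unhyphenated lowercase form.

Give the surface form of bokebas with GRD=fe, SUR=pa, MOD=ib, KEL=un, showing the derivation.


underlying: bokebas-for-iv-vo-ov
1. f -> v, k -> g, p -> b, s -> z, t -> d / _ Z: no change
2. 0 -> i / C _ C: inserts after position(s) 7, 12: bokebasiforivivoov
surface: bokebasiforivivoov


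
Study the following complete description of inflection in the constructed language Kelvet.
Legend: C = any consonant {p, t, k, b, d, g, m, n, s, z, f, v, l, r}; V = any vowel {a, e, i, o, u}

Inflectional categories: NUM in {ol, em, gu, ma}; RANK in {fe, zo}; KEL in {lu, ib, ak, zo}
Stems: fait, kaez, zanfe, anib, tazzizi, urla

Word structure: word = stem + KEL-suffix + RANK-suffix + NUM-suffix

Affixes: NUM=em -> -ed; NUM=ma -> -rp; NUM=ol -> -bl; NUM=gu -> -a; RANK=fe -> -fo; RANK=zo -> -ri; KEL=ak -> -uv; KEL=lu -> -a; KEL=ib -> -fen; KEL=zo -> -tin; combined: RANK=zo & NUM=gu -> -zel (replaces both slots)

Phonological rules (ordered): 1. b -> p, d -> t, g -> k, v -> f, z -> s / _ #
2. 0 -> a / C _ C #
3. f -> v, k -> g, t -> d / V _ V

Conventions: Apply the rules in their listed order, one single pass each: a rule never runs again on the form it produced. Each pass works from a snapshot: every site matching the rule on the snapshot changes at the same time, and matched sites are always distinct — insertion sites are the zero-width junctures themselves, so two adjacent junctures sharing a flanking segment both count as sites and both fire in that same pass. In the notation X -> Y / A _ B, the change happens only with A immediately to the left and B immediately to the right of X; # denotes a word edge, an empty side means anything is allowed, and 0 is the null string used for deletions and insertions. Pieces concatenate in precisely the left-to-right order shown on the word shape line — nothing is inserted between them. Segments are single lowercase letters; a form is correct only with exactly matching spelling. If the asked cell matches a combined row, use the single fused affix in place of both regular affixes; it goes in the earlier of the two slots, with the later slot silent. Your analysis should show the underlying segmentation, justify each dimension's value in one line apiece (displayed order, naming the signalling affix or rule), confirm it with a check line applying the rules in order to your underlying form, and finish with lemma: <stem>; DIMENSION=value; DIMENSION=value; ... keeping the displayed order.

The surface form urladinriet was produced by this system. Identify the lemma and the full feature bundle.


underlying: urla-tin-ri-ed
NUM=em - signalled by the affix -ed
RANK=zo - signalled by the affix -ri
KEL=zo - signalled by the affix -tin
check: urlatinried -> urlatinriet -> urlatinriet -> urladinriet
lemma: urla; NUM=em; RANK=zo; KEL=zo


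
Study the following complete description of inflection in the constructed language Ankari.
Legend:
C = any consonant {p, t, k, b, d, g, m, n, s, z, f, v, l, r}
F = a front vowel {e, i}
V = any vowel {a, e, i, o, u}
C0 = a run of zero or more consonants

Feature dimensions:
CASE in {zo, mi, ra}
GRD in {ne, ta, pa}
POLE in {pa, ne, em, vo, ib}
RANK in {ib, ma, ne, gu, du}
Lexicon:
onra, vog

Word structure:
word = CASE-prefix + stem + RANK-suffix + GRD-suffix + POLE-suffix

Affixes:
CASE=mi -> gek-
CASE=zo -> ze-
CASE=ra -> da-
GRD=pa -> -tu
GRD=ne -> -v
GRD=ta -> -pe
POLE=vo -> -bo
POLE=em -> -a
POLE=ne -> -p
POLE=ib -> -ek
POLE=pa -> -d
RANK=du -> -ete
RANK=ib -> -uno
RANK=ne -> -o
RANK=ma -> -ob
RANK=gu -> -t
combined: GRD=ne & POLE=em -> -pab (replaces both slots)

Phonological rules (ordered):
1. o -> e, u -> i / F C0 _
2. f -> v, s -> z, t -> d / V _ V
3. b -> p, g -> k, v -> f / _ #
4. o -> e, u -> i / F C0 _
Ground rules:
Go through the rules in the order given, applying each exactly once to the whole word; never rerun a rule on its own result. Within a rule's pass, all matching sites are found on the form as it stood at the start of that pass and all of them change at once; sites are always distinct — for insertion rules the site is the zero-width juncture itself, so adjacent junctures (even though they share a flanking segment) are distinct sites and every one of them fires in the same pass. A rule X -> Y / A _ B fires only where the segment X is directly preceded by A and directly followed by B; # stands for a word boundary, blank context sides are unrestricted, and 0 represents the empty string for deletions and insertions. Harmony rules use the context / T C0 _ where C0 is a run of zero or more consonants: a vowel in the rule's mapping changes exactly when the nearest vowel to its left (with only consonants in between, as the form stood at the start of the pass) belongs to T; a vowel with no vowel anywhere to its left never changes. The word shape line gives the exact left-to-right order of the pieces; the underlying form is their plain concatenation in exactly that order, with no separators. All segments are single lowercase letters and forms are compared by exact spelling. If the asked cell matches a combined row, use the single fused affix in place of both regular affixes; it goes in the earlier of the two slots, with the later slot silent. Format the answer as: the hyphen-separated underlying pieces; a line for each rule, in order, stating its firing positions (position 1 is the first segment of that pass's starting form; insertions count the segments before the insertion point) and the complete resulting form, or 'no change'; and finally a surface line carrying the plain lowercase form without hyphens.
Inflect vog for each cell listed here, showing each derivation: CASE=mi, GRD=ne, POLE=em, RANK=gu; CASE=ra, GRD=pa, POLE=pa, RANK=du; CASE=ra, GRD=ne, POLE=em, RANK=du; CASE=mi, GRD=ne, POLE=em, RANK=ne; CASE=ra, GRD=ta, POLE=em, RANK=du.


cell CASE=mi, GRD=ne, POLE=em, RANK=gu:
underlying: gek-vog-t-pab
1. o -> e, u -> i / F C0 _: fires at position(s) 5: gekvegtpab
2. f -> v, s -> z, t -> d / V _ V: no change
3. b -> p, g -> k, v -> f / _ #: fires at position(s) 10: gekvegtpap
4. o -> e, u -> i / F C0 _: no change
surface: gekvegtpap

cell CASE=ra, GRD=pa, POLE=pa, RANK=du:
underlying: da-vog-ete-tu-d
1. o -> e, u -> i / F C0 _: fires at position(s) 10: davogetetid
2. f -> v, s -> z, t -> d / V _ V: fires at position(s) 7, 9: davogededid
3. b -> p, g -> k, v -> f / _ #: no change
4. o -> e, u -> i / F C0 _: no change
surface: davogededid

cell CASE=ra, GRD=ne, POLE=em, RANK=du:
underlying: da-vog-ete-pab
1. o -> e, u -> i / F C0 _: no change
2. f -> v, s -> z, t -> d / V _ V: fires at position(s) 7: davogedepab
3. b -> p, g -> k, v -> f / _ #: fires at position(s) 11: davogedepap
4. o -> e, u -> i / F C0 _: no change
surface: davogedepap

cell CASE=mi, GRD=ne, POLE=em, RANK=ne:
underlying: gek-vog-o-pab
1. o -> e, u -> i / F C0 _: fires at position(s) 5: gekvegopab
2. f -> v, s -> z, t -> d / V _ V: no change
3. b -> p, g -> k, v -> f / _ #: fires at position(s) 10: gekvegopap
4. o -> e, u -> i / F C0 _: fires at position(s) 7: gekvegepap
surface: gekvegepap

cell CASE=ra, GRD=ta, POLE=em, RANK=du:
underlying: da-vog-ete-pe-a
1. o -> e, u -> i / F C0 _: no change
2. f -> v, s -> z, t -> d / V _ V: fires at position(s) 7: davogedepea
3. b -> p, g -> k, v -> f / _ #: no change
4. o -> e, u -> i / F C0 _: no change
surface: davogedepea


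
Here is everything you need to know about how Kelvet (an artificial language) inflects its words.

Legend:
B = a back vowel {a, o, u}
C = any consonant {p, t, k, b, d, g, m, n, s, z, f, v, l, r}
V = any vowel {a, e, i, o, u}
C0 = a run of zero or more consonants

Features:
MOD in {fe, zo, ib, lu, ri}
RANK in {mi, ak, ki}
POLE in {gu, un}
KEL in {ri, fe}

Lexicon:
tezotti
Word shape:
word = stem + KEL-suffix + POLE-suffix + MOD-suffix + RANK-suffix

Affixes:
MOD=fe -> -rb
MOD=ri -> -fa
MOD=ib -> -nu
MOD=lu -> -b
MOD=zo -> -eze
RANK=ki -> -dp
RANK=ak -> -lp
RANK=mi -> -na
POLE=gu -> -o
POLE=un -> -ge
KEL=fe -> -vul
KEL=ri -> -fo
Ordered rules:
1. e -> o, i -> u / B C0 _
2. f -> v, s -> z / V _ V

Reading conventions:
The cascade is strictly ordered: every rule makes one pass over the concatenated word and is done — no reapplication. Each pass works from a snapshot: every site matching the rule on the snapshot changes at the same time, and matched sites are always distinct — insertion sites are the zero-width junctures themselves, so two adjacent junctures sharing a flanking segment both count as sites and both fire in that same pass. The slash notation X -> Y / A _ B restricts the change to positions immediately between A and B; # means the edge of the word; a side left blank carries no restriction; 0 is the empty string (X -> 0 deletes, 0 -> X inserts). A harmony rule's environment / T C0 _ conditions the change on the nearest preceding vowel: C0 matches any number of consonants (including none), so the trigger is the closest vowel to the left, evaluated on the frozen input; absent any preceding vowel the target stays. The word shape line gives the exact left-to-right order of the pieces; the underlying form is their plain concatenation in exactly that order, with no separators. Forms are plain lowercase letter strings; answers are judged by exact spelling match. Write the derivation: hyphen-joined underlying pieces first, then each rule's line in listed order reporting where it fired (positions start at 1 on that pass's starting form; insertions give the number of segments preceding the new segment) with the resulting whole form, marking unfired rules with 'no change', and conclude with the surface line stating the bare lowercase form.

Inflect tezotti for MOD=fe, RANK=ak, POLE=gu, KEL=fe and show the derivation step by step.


underlying: tezotti-vul-o-rb-lp
1. e -> o, i -> u / B C0 _: fires at position(s) 7: tezottuvulorblp
2. f -> v, s -> z / V _ V: no change
surface: tezottuvulorblp


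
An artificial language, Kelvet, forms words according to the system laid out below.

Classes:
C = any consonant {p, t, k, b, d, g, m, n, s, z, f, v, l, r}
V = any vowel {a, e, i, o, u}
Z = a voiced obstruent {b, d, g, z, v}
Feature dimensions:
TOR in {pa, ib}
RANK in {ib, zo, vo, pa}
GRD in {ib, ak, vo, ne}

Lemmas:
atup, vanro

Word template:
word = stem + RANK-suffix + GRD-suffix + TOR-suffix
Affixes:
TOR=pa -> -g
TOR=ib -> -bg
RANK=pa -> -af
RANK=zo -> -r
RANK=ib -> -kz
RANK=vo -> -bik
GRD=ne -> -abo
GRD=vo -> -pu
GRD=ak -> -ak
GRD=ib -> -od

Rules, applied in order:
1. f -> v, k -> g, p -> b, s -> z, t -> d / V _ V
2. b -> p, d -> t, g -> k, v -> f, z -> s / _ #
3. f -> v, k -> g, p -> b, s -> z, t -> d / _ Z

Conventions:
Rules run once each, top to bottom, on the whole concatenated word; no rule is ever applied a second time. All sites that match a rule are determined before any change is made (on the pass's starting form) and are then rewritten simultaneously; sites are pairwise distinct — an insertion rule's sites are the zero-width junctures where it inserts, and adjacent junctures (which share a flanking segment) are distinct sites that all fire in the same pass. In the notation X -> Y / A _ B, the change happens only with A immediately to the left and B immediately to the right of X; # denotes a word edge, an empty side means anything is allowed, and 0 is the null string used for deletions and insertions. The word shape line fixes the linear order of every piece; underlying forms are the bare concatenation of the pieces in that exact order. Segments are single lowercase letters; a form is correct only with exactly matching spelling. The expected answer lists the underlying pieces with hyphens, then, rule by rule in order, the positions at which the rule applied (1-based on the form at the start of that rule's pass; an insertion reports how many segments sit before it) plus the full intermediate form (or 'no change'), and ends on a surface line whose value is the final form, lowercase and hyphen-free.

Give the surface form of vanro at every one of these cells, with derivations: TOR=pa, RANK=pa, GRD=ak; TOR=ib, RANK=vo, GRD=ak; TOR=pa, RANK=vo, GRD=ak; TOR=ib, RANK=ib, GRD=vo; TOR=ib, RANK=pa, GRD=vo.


cell TOR=pa, RANK=pa, GRD=ak:
underlying: vanro-af-ak-g
1. f -> v, k -> g, p -> b, s -> z, t -> d / V _ V: fires at position(s) 7: vanroavakg
2. b -> p, d -> t, g -> k, v -> f, z -> s / _ #: fires at position(s) 10: vanroavakk
3. f -> v, k -> g, p -> b, s -> z, t -> d / _ Z: no change
surface: vanroavakk

cell TOR=ib, RANK=vo, GRD=ak:
underlying: vanro-bik-ak-bg
1. f -> v, k -> g, p -> b, s -> z, t -> d / V _ V: fires at position(s) 8: vanrobigakbg
2. b -> p, d -> t, g -> k, v -> f, z -> s / _ #: fires at position(s) 12: vanrobigakbk
3. f -> v, k -> g, p -> b, s -> z, t -> d / _ Z: fires at position(s) 10: vanrobigagbk
surface: vanrobigagbk

cell TOR=pa, RANK=vo, GRD=ak:
underlying: vanro-bik-ak-g
1. f -> v, k -> g, p -> b, s -> z, t -> d / V _ V: fires at position(s) 8: vanrobigakg
2. b -> p, d -> t, g -> k, v -> f, z -> s / _ #: fires at position(s) 11: vanrobigakk
3. f -> v, k -> g, p -> b, s -> z, t -> d / _ Z: no change
surface: vanrobigakk

cell TOR=ib, RANK=ib, GRD=vo:
underlying: vanro-kz-pu-bg
1. f -> v, k -> g, p -> b, s -> z, t -> d / V _ V: no change
2. b -> p, d -> t, g -> k, v -> f, z -> s / _ #: fires at position(s) 11: vanrokzpubk
3. f -> v, k -> g, p -> b, s -> z, t -> d / _ Z: fires at position(s) 6: vanrogzpubk
surface: vanrogzpubk

cell TOR=ib, RANK=pa, GRD=vo:
underlying: vanro-af-pu-bg
1. f -> v, k -> g, p -> b, s -> z, t -> d / V _ V: no change
2. b -> p, d -> t, g -> k, v -> f, z -> s / _ #: fires at position(s) 11: vanroafpubk
3. f -> v, k -> g, p -> b, s -> z, t -> d / _ Z: no change
surface: vanroafpubk
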